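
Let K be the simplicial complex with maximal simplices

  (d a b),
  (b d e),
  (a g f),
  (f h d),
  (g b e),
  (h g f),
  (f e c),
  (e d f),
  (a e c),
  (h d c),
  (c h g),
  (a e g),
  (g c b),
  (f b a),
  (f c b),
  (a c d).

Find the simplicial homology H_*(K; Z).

H_0 = Z,  H_1 = Z^2,  H_2 = Z.

Fix the vertex order a < b < c < d < e < f < g < h and write every simplex with vertices in increasing order. Then dim K = 2 and the simplices of K are:

  0-simplices (8): a, b, c, d, e, f, g, h
  1-simplices (24): ab, ac, ad, ae, af, ag, bc, bd, be, bf, bg, cd, ce, cf, cg, ch, de, df, dh, ef, eg, fg, fh, gh
  2-simplices (16): abd, abf, acd, ace, aeg, afg, bcf, bcg, bde, beg, cdh, cef, cgh, def, dfh, fgh

so the chain groups are C_0 ≅ Z^8, C_1 ≅ Z^24, C_2 ≅ Z^16.

∂_1: C_1 → C_0 is given by ∂[p,q] = [q] − [p].
As a 8×24 matrix over Z this has rank 7, with invariant factors (1,1,1,1,1,1,1).

∂_2: C_2 → C_1 acts by ∂[p,q,r] = [q,r] − [p,r] + [p,q]. For instance
  ∂fgh = gh − fh + fg,
  ∂abd = bd − ad + ab.
The resulting 24×16 matrix has rank 15, and its Smith normal form has invariant factors (1,1,1,1,1,1,1,1,1,1,1,1,1,1,1).

From H_k ≅ ker(∂_k) / im(∂_{k+1}) we obtain:

  H_0: rank C_0 − rank ∂_1 = 8 − 7 = 1, and the invariant factors of ∂_1 are all 1, so H_0 = Z.
  H_1: rank ker ∂_1 − rank ∂_2 = (24 − 7) − 15 = 2, and the invariant factors of ∂_2 are all 1, so H_1 = Z^2.
  H_2: rank ker ∂_2 − rank ∂_3 = (16 − 15) − 0 = 1, and there is no ∂_3, so H_2 = Z.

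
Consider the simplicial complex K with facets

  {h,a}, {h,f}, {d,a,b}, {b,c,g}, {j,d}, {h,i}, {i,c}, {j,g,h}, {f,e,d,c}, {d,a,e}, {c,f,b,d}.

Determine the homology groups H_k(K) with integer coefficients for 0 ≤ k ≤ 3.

H_0 ≅ Z,  H_1 ≅ Z^4,  H_2 = 0,  H_3 = 0.

Fix the vertex order a < b < c < d < e < f < g < h < i < j and write every simplex with vertices in increasing order. Then dim K = 3 and the simplices of K are:

  0-simplices (10): a, b, c, d, e, f, g, h, i, j
  1-simplices (22): ab, ad, ae, ah, bc, bd, bf, bg, cd, ce, cf, cg, ci, de, df, dj, ef, fh, gh, gj, hi, hj
  2-simplices (11): abd, ade, bcd, bcf, bcg, bdf, cde, cdf, cef, def, ghj
  3-simplices (2): bcdf, cdef

so the chain groups are C_0 ≅ Z^10, C_1 ≅ Z^22, C_2 ≅ Z^11, C_3 ≅ Z^2.

∂_1: C_1 → C_0 maps an edge to its endpoints' difference, ∂[p,q] = q − p. For instance
  ∂cf = f − c.
The 10×22 boundary matrix has rank 9 and Smith normal form diag(1,1,1,1,1,1,1,1,1).

Boundary ∂_2: C_2 → C_1 maps a triangle to the signed sum of its edges. For instance
  ∂ade = de − ae + ad,
  ∂bcg = cg − bg + bc.
The 22×11 boundary matrix has rank 9 and Smith normal form diag(1,1,1,1,1,1,1,1,1).

Boundary ∂_3: C_3 → C_2 sends each 3-simplex σ to the alternating sum Σ_i (−1)^i (σ with its i-th vertex removed). For instance
  ∂bcdf = cdf − bdf + bcf − bcd,
  ∂cdef = def − cef + cdf − cde.
This gives a 11×2 integer matrix of rank 2; reducing to Smith normal form yields diagonal entries (1,1).

From H_k ≅ ker(∂_k) / im(∂_{k+1}) we obtain:

  H_0: rank C_0 − rank ∂_1 = 10 − 9 = 1, and the invariant factors of ∂_1 are all 1, so H_0 = Z.
  H_1: rank ker ∂_1 − rank ∂_2 = (22 − 9) − 9 = 4, and the invariant factors of ∂_2 are all 1, so H_1 = Z^4.
  H_2: rank ker ∂_2 − rank ∂_3 = (11 − 9) − 2 = 0, and the invariant factors of ∂_3 are all 1, so H_2 = 0.
  H_3: rank ker ∂_3 − rank ∂_4 = (2 − 2) − 0 = 0, and there is no ∂_4, so H_3 = 0.

As a check, the Euler characteristic is 10 − 22 + 11 − 2 = -3, which agrees with 1 − 4 + 0 − 0 = -3.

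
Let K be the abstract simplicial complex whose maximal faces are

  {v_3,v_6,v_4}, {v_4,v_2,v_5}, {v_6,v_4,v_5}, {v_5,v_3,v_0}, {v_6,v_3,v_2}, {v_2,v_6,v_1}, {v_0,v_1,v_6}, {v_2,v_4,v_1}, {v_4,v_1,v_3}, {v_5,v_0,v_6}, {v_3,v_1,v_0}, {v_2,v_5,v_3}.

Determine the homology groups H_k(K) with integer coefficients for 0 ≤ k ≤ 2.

H_0 ≅ Z,  H_1 ≅ Z/2,  H_2 = 0.

Take the total order v_0 < v_1 < v_2 < v_3 < v_4 < v_5 < v_6 on the vertex set. Then K (dimension 2) consists of the simplices:

  0-simplices (7): [v_0], [v_1], [v_2], [v_3], [v_4], [v_5], [v_6]
  1-simplices (18): (18 of them)
  2-simplices (12): (12 of them)

Hence C_0 ≅ Z^7, C_1 ≅ Z^18, C_2 ≅ Z^12.

The boundary map ∂_1: C_1 → C_0 is given by ∂[p,q] = [q] − [p].
This gives a 7×18 integer matrix of rank 6; reducing to Smith normal form yields diagonal entries (1,1,1,1,1,1).

Boundary ∂_2: C_2 → C_1 acts by ∂[p,q,r] = [q,r] − [p,r] + [p,q]. For instance
  ∂[v_0,v_5,v_6] = [v_5,v_6] − [v_0,v_6] + [v_0,v_5],
  ∂[v_1,v_2,v_4] = [v_2,v_4] − [v_1,v_4] + [v_1,v_2].
This gives a 18×12 integer matrix of rank 12; reducing to Smith normal form yields diagonal entries (1,1,1,1,1,1,1,1,1,1,1,2).

Reading off H_k = ker ∂_k / im ∂_{k+1}:

  H_0: rank C_0 − rank ∂_1 = 7 − 6 = 1, and the invariant factors of ∂_1 are all 1, so H_0 ≅ Z.
  H_1: rank ker ∂_1 − rank ∂_2 = (18 − 6) − 12 = 0, and ∂_2 has invariant factor 2 > 1, so H_1 ≅ Z/2.
  H_2: rank ker ∂_2 − rank ∂_3 = (12 − 12) − 0 = 0, and there is no ∂_3, so H_2 ≅ 0.

(K is a triangulation of the real projective plane RP^2.)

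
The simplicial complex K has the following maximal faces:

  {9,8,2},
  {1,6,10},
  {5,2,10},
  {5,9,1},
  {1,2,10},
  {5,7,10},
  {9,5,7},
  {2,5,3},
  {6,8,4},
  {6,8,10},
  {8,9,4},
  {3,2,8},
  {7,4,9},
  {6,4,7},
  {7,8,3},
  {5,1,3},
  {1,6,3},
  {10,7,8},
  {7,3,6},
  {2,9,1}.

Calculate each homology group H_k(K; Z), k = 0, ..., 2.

Fix the vertex order 1 < 2 < 3 < 4 < 5 < 6 < 7 < 8 < 9 < 10 and write every simplex with vertices in increasing order. Then dim K = 2 and the simplices of K are:

  0-simplices (10): [1], [2], [3], [4], [5], [6], [7], [8], [9], [10]
  1-simplices (30): (30 of them)
  2-simplices (20): (20 of them)

Hence C_0 ≅ Z^10, C_1 ≅ Z^30, C_2 ≅ Z^20.

∂_1: C_1 → C_0 sends each edge [p,q] (with p < q) to q − p.
As a 10×30 matrix over Z this has rank 9, with invariant factors (1,1,1,1,1,1,1,1,1).

∂_2: C_2 → C_1 sends each 2-simplex [p,q,r] to [q,r] − [p,r] + [p,q]. For instance
  ∂[4,6,7] = [6,7] − [4,7] + [4,6],
  ∂[7,8,10] = [8,10] − [7,10] + [7,8].
As a 30×20 matrix over Z this has rank 20, with invariant factors (1,1,1,1,1,1,1,1,1,1,1,1,1,1,1,1,1,1,1,2).

From H_k ≅ ker(∂_k) / im(∂_{k+1}) we obtain:

  H_0: rank C_0 − rank ∂_1 = 10 − 9 = 1, and the invariant factors of ∂_1 are all 1, so H_0 = Z.
  H_1: rank ker ∂_1 − rank ∂_2 = (30 − 9) − 20 = 1, and ∂_2 has invariant factor 2 > 1, so H_1 = Z ⊕ Z/2Z.
  H_2: rank ker ∂_2 − rank ∂_3 = (20 − 20) − 0 = 0, and there is no ∂_3, so H_2 = 0.

As a check, the Euler characteristic is 10 − 30 + 20 = 0, which agrees with 1 − 1 + 0 = 0.

H_0 = Z,  H_1 = Z ⊕ Z/2Z,  H_2 = 0.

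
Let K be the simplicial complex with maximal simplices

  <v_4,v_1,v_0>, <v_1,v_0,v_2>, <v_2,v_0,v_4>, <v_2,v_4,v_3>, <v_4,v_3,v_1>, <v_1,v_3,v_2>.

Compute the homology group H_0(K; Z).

H_0 = Z.

Order the vertices as v_0 < v_1 < v_2 < v_3 < v_4. Listing each simplex with vertices in this order, K has dimension 2 with simplices:

  0-simplices (5): [v_0], [v_1], [v_2], [v_3], [v_4]
  1-simplices (9): [v_0,v_1], [v_0,v_2], [v_0,v_4], [v_1,v_2], [v_1,v_3], [v_1,v_4], [v_2,v_3], [v_2,v_4], [v_3,v_4]
  2-simplices (6): [v_0,v_1,v_2], [v_0,v_1,v_4], [v_0,v_2,v_4], [v_1,v_2,v_3], [v_1,v_3,v_4], [v_2,v_3,v_4]

Hence C_0 ≅ Z^5, C_1 ≅ Z^9, C_2 ≅ Z^6.

∂_1: C_1 → C_0 is given by ∂[p,q] = [q] − [p]. For instance
  ∂[v_0,v_4] = [v_4] − [v_0].
As a 5×9 matrix over Z this has rank 4, with invariant factors (1,1,1,1).

The boundary map ∂_2: C_2 → C_1 sends each 2-simplex [p,q,r] to [q,r] − [p,r] + [p,q]. For instance
  ∂[v_0,v_2,v_4] = [v_2,v_4] − [v_0,v_4] + [v_0,v_2],
  ∂[v_1,v_2,v_3] = [v_2,v_3] − [v_1,v_3] + [v_1,v_2].
The resulting 9×6 matrix has rank 5, and its Smith normal form has invariant factors (1,1,1,1,1).

Computing H_k = (kernel of ∂_k) / (image of ∂_{k+1}):

  H_0: rank C_0 − rank ∂_1 = 5 − 4 = 1, and the invariant factors of ∂_1 are all 1, so H_0 = Z.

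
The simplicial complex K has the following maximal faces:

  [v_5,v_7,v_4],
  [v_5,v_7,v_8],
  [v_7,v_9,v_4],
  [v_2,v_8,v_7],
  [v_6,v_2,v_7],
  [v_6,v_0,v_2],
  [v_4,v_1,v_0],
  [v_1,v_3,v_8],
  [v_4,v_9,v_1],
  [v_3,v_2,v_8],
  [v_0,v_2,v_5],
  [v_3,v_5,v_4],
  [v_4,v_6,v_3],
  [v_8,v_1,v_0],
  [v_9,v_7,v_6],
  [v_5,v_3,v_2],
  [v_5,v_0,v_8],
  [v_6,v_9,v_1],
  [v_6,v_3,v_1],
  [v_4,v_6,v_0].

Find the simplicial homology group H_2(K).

Take the total order v_0 < v_1 < v_2 < v_3 < v_4 < v_5 < v_6 < v_7 < v_8 < v_9 on the vertex set. Then K (dimension 2) consists of the simplices:

  0-simplices (10): [v_0], [v_1], [v_2], [v_3], [v_4], [v_5], [v_6], [v_7], [v_8], [v_9]
  1-simplices (30): (30 of them)
  2-simplices (20): (20 of them)

giving chain groups C_0 ≅ Z^10, C_1 ≅ Z^30, C_2 ≅ Z^20.

Boundary ∂_1: C_1 → C_0 is given by ∂[p,q] = [q] − [p]. For instance
  ∂[v_1,v_3] = [v_3] − [v_1].
As a 10×30 matrix over Z this has rank 9, with invariant factors (1,1,1,1,1,1,1,1,1).

The boundary map ∂_2: C_2 → C_1 acts by ∂[p,q,r] = [q,r] − [p,r] + [p,q]. For instance
  ∂[v_2,v_3,v_8] = [v_3,v_8] − [v_2,v_8] + [v_2,v_3],
  ∂[v_1,v_3,v_8] = [v_3,v_8] − [v_1,v_8] + [v_1,v_3].
As a 30×20 matrix over Z this has rank 20, with invariant factors (1,1,1,1,1,1,1,1,1,1,1,1,1,1,1,1,1,1,1,2).

From H_k ≅ ker(∂_k) / im(∂_{k+1}) we obtain:

  H_2: rank ker ∂_2 − rank ∂_3 = (20 − 20) − 0 = 0, and there is no ∂_3, so H_2 = 0.

H_2 ≅ 0.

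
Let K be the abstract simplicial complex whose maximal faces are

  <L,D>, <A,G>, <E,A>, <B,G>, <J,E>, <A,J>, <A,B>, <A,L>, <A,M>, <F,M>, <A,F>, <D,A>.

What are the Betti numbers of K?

b_0 = 1, b_1 = 4.

Take the total order A < B < D < E < F < G < J < L < M on the vertex set. Then K (dimension 1) consists of the simplices:

  0-simplices (9): A, B, D, E, F, G, J, L, M
  1-simplices (12): AB, AD, AE, AF, AG, AJ, AL, AM, BG, DL, EJ, FM

Hence C_0 ≅ Z^9, C_1 ≅ Z^12.

∂_1: C_1 → C_0 is given by ∂[p,q] = [q] − [p]. For instance
  ∂AB = B − A.
The resulting 9×12 matrix has rank 8, and its Smith normal form has invariant factors (1,1,1,1,1,1,1,1).

Computing H_k = (kernel of ∂_k) / (image of ∂_{k+1}):

  H_0: rank C_0 − rank ∂_1 = 9 − 8 = 1, and the invariant factors of ∂_1 are all 1, so H_0 = Z.
  H_1: rank ker ∂_1 − rank ∂_2 = (12 − 8) − 0 = 4, and there is no ∂_2, so H_1 = Z^4.

(K is a triangulation of a wedge of 4 circles.)

Hence the Betti numbers are b_0 = 1, b_1 = 4.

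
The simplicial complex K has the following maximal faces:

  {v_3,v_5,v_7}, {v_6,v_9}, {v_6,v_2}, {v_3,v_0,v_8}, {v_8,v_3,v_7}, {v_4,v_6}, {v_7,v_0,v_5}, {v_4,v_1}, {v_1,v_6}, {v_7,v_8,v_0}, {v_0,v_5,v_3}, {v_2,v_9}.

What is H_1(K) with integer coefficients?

We work with the vertex ordering v_0 < v_1 < v_2 < v_3 < v_4 < v_5 < v_6 < v_7 < v_8 < v_9. The simplices of K, each written with vertices in increasing order, are:

  0-simplices (10): [v_0], [v_1], [v_2], [v_3], [v_4], [v_5], [v_6], [v_7], [v_8], [v_9]
  1-simplices (15): (15 of them)
  2-simplices (6): [v_0,v_3,v_5], [v_0,v_3,v_8], [v_0,v_5,v_7], [v_0,v_7,v_8], [v_3,v_5,v_7], [v_3,v_7,v_8]

so the chain groups are C_0 ≅ Z^10, C_1 ≅ Z^15, C_2 ≅ Z^6.

Boundary ∂_1: C_1 → C_0 maps an edge to its endpoints' difference, ∂[p,q] = q − p. For instance
  ∂[v_4,v_6] = [v_6] − [v_4].
As a 10×15 matrix over Z this has rank 8, with invariant factors (1,1,1,1,1,1,1,1).

The boundary map ∂_2: C_2 → C_1 maps a triangle to the signed sum of its edges. For instance
  ∂[v_0,v_3,v_8] = [v_3,v_8] − [v_0,v_8] + [v_0,v_3],
  ∂[v_0,v_5,v_7] = [v_5,v_7] − [v_0,v_7] + [v_0,v_5].
The 15×6 boundary matrix has rank 5 and Smith normal form diag(1,1,1,1,1).

Now H_k = ker ∂_k / im ∂_{k+1}, so:

  H_1: rank ker ∂_1 − rank ∂_2 = (15 − 8) − 5 = 2, and the invariant factors of ∂_2 are all 1, so H_1 = Z^2.

(K is a triangulation of the disjoint union of a wedge of 2 circles and the 2-sphere S^2.)

H_1 ≅ Z^2.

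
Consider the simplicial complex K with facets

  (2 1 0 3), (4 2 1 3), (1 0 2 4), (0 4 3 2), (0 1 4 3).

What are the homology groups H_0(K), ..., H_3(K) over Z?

Fix the vertex order 0 < 1 < 2 < 3 < 4 and write every simplex with vertices in increasing order. Then dim K = 3 and the simplices of K are:

  0-simplices (5): [0], [1], [2], [3], [4]
  1-simplices (10): [0,1], [0,2], [0,3], [0,4], [1,2], [1,3], [1,4], [2,3], [2,4], [3,4]
  2-simplices (10): [0,1,2], [0,1,3], [0,1,4], [0,2,3], [0,2,4], [0,3,4], [1,2,3], [1,2,4], [1,3,4], [2,3,4]
  3-simplices (5): [0,1,2,3], [0,1,2,4], [0,1,3,4], [0,2,3,4], [1,2,3,4]

Hence C_0 ≅ Z^5, C_1 ≅ Z^10, C_2 ≅ Z^10, C_3 ≅ Z^5.

The boundary map ∂_1: C_1 → C_0 is given by ∂[p,q] = [q] − [p].
This gives a 5×10 integer matrix of rank 4; reducing to Smith normal form yields diagonal entries (1,1,1,1).

∂_2: C_2 → C_1 acts by ∂[p,q,r] = [q,r] − [p,r] + [p,q]. For instance
  ∂[2,3,4] = [3,4] − [2,4] + [2,3],
  ∂[1,3,4] = [3,4] − [1,4] + [1,3].
The 10×10 boundary matrix has rank 6 and Smith normal form diag(1,1,1,1,1,1).

∂_3: C_3 → C_2 sends each 3-simplex σ to the alternating sum Σ_i (−1)^i (σ with its i-th vertex removed). For instance
  ∂[0,1,2,4] = [1,2,4] − [0,2,4] + [0,1,4] − [0,1,2],
  ∂[0,1,2,3] = [1,2,3] − [0,2,3] + [0,1,3] − [0,1,2].
As a 10×5 matrix over Z this has rank 4, with invariant factors (1,1,1,1).

Now H_k = ker ∂_k / im ∂_{k+1}, so:

  H_0: rank C_0 − rank ∂_1 = 5 − 4 = 1, and the invariant factors of ∂_1 are all 1, so H_0 = Z.
  H_1: rank ker ∂_1 − rank ∂_2 = (10 − 4) − 6 = 0, and the invariant factors of ∂_2 are all 1, so H_1 = 0.
  H_2: rank ker ∂_2 − rank ∂_3 = (10 − 6) − 4 = 0, and the invariant factors of ∂_3 are all 1, so H_2 = 0.
  H_3: rank ker ∂_3 − rank ∂_4 = (5 − 4) − 0 = 1, and there is no ∂_4, so H_3 = Z.

As a check, the Euler characteristic is 5 − 10 + 10 − 5 = 0, which agrees with 1 − 0 + 0 − 1 = 0.

H_0 = Z,  H_1 = 0,  H_2 = 0,  H_3 = Z.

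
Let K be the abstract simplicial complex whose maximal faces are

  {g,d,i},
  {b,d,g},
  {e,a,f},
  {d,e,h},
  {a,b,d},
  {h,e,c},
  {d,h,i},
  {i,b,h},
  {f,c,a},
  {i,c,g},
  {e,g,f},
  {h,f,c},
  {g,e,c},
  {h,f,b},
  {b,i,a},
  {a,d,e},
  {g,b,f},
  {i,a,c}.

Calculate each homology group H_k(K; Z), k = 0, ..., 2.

Fix the vertex order a < b < c < d < e < f < g < h < i and write every simplex with vertices in increasing order. Then dim K = 2 and the simplices of K are:

  0-simplices (9): a, b, c, d, e, f, g, h, i
  1-simplices (27): ab, ac, ad, ae, af, ai, bd, bf, bg, bh, bi, ce, cf, cg, ch, ci, de, dg, dh, di, ef, eg, eh, fg, fh, gi, hi
  2-simplices (18): abd, abi, acf, aci, ade, aef, bdg, bfg, bfh, bhi, ceg, ceh, cfh, cgi, deh, dgi, dhi, efg

Hence C_0 ≅ Z^9, C_1 ≅ Z^27, C_2 ≅ Z^18.

The boundary map ∂_1: C_1 → C_0 is given by ∂[p,q] = [q] − [p]. For instance
  ∂di = i − d.
The resulting 9×27 matrix has rank 8, and its Smith normal form has invariant factors (1,1,1,1,1,1,1,1).

The boundary map ∂_2: C_2 → C_1 maps a triangle to the signed sum of its edges. For instance
  ∂cgi = gi − ci + cg,
  ∂bfh = fh − bh + bf.
This gives a 27×18 integer matrix of rank 18; reducing to Smith normal form yields diagonal entries (1,1,1,1,1,1,1,1,1,1,1,1,1,1,1,1,1,2).

Computing H_k = (kernel of ∂_k) / (image of ∂_{k+1}):

  H_0: rank C_0 − rank ∂_1 = 9 − 8 = 1, and the invariant factors of ∂_1 are all 1, so H_0 ≅ Z.
  H_1: rank ker ∂_1 − rank ∂_2 = (27 − 8) − 18 = 1, and ∂_2 has invariant factor 2 > 1, so H_1 ≅ Z ⊕ Z_2.
  H_2: rank ker ∂_2 − rank ∂_3 = (18 − 18) − 0 = 0, and there is no ∂_3, so H_2 ≅ 0.

(K is a triangulation of the Klein bottle.)

H_0 ≅ Z,  H_1 ≅ Z ⊕ Z_2,  H_2 = 0.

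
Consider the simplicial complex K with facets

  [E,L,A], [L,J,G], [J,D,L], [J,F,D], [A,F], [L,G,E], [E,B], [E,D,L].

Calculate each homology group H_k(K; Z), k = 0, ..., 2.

We work with the vertex ordering A < B < D < E < F < G < J < L. The simplices of K, each written with vertices in increasing order, are:

  0-simplices (8): A, B, D, E, F, G, J, L
  1-simplices (14): AE, AF, AL, BE, DE, DF, DJ, DL, EG, EL, FJ, GJ, GL, JL
  2-simplices (6): AEL, DEL, DFJ, DJL, EGL, GJL

giving chain groups C_0 ≅ Z^8, C_1 ≅ Z^14, C_2 ≅ Z^6.

The boundary map ∂_1: C_1 → C_0 sends each edge [p,q] (with p < q) to q − p. For instance
  ∂DE = E − D.
The resulting 8×14 matrix has rank 7, and its Smith normal form has invariant factors (1,1,1,1,1,1,1).

Boundary ∂_2: C_2 → C_1 maps a triangle to the signed sum of its edges. For instance
  ∂AEL = EL − AL + AE,
  ∂DFJ = FJ − DJ + DF.
The resulting 14×6 matrix has rank 6, and its Smith normal form has invariant factors (1,1,1,1,1,1).

From H_k ≅ ker(∂_k) / im(∂_{k+1}) we obtain:

  H_0: rank C_0 − rank ∂_1 = 8 − 7 = 1, and the invariant factors of ∂_1 are all 1, so H_0 = Z.
  H_1: rank ker ∂_1 − rank ∂_2 = (14 − 7) − 6 = 1, and the invariant factors of ∂_2 are all 1, so H_1 = Z.
  H_2: rank ker ∂_2 − rank ∂_3 = (6 − 6) − 0 = 0, and there is no ∂_3, so H_2 = 0.

H_0 ≅ Z,  H_1 ≅ Z,  H_2 = 0.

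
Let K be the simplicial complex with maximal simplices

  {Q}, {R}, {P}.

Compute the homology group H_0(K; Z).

K has 3 vertices.
rank ∂_0 = 0, rank ∂_1 = 0 ⇒ b_0 = 3 − 0 − 0 = 3. So H_0 = Z^3.

H_0 ≅ Z^3.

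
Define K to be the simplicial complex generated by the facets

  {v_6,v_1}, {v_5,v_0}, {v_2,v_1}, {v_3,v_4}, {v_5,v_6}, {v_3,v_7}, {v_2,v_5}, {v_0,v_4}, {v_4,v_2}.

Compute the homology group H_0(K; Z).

H_0 ≅ Z.

Take the total order v_0 < v_1 < v_2 < v_3 < v_4 < v_5 < v_6 < v_7 on the vertex set. Then K (dimension 1) consists of the simplices:

  0-simplices (8): [v_0], [v_1], [v_2], [v_3], [v_4], [v_5], [v_6], [v_7]
  1-simplices (9): [v_0,v_4], [v_0,v_5], [v_1,v_2], [v_1,v_6], [v_2,v_4], [v_2,v_5], [v_3,v_4], [v_3,v_7], [v_5,v_6]

giving chain groups C_0 ≅ Z^8, C_1 ≅ Z^9.

∂_1: C_1 → C_0 sends each edge [p,q] (with p < q) to q − p. For instance
  ∂[v_3,v_4] = [v_4] − [v_3].
As a 8×9 matrix over Z this has rank 7, with invariant factors (1,1,1,1,1,1,1).

Reading off H_k = ker ∂_k / im ∂_{k+1}:

  H_0: rank C_0 − rank ∂_1 = 8 − 7 = 1, and the invariant factors of ∂_1 are all 1, so H_0 = Z.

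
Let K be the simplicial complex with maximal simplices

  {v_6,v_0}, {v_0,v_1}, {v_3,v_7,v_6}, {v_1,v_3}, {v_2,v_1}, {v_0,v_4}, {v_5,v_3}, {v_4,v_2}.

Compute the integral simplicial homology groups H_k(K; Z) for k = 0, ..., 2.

H_0 ≅ Z,  H_1 ≅ Z^2,  H_2 = 0.

Order the vertices as v_0 < v_1 < v_2 < v_3 < v_4 < v_5 < v_6 < v_7. Listing each simplex with vertices in this order, K has dimension 2 with simplices:

  0-simplices (8): [v_0], [v_1], [v_2], [v_3], [v_4], [v_5], [v_6], [v_7]
  1-simplices (10): [v_0,v_1], [v_0,v_4], [v_0,v_6], [v_1,v_2], [v_1,v_3], [v_2,v_4], [v_3,v_5], [v_3,v_6], [v_3,v_7], [v_6,v_7]
  2-simplices (1): [v_3,v_6,v_7]

Hence C_0 ≅ Z^8, C_1 ≅ Z^10, C_2 ≅ Z^1.

The boundary map ∂_1: C_1 → C_0 sends each edge [p,q] (with p < q) to q − p. For instance
  ∂[v_6,v_7] = [v_7] − [v_6].
As a 8×10 matrix over Z this has rank 7, with invariant factors (1,1,1,1,1,1,1).

∂_2: C_2 → C_1 sends each 2-simplex [p,q,r] to [q,r] − [p,r] + [p,q]. For instance
  ∂[v_3,v_6,v_7] = [v_6,v_7] − [v_3,v_7] + [v_3,v_6].
The 10×1 boundary matrix has rank 1 and Smith normal form diag(1).

Reading off H_k = ker ∂_k / im ∂_{k+1}:

  H_0: rank C_0 − rank ∂_1 = 8 − 7 = 1, and the invariant factors of ∂_1 are all 1, so H_0 = Z.
  H_1: rank ker ∂_1 − rank ∂_2 = (10 − 7) − 1 = 2, and the invariant factors of ∂_2 are all 1, so H_1 = Z^2.
  H_2: rank ker ∂_2 − rank ∂_3 = (1 − 1) − 0 = 0, and there is no ∂_3, so H_2 = 0.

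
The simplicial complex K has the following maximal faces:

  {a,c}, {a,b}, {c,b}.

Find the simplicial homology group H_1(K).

H_1 = Z.

Order the vertices as a < b < c. Listing each simplex with vertices in this order, K has dimension 1 with simplices:

  0-simplices (3): a, b, c
  1-simplices (3): ab, ac, bc

Hence C_0 ≅ Z^3, C_1 ≅ Z^3.

∂_1: C_1 → C_0 sends each edge [p,q] (with p < q) to q − p.
As a 3×3 matrix over Z this has rank 2, with invariant factors (1,1).

Computing H_k = (kernel of ∂_k) / (image of ∂_{k+1}):

  H_1: rank ker ∂_1 − rank ∂_2 = (3 − 2) − 0 = 1, and there is no ∂_2, so H_1 = Z.

(K is a triangulation of the circle S^1.)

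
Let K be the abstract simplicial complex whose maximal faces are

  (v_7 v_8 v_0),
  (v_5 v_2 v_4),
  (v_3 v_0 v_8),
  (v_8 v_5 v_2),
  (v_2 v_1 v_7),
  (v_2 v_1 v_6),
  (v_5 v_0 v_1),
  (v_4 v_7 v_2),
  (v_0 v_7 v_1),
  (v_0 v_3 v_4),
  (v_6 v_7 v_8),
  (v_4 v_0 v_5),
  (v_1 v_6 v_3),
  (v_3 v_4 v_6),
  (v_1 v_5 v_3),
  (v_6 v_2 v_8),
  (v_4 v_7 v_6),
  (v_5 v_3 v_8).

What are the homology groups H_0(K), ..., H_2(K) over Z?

H_0 = Z,  H_1 = Z × Z/2,  H_2 = 0.

Fix the vertex order v_0 < v_1 < v_2 < v_3 < v_4 < v_5 < v_6 < v_7 < v_8 and write every simplex with vertices in increasing order. Then dim K = 2 and the simplices of K are:

  0-simplices (9): [v_0], [v_1], [v_2], [v_3], [v_4], [v_5], [v_6], [v_7], [v_8]
  1-simplices (27): (27 of them)
  2-simplices (18): (18 of them)

giving chain groups C_0 ≅ Z^9, C_1 ≅ Z^27, C_2 ≅ Z^18.

∂_1: C_1 → C_0 maps an edge to its endpoints' difference, ∂[p,q] = q − p. For instance
  ∂[v_7,v_8] = [v_8] − [v_7].
This gives a 9×27 integer matrix of rank 8; reducing to Smith normal form yields diagonal entries (1,1,1,1,1,1,1,1).

Boundary ∂_2: C_2 → C_1 acts by ∂[p,q,r] = [q,r] − [p,r] + [p,q]. For instance
  ∂[v_2,v_5,v_8] = [v_5,v_8] − [v_2,v_8] + [v_2,v_5],
  ∂[v_2,v_4,v_5] = [v_4,v_5] − [v_2,v_5] + [v_2,v_4].
As a 27×18 matrix over Z this has rank 18, with invariant factors (1,1,1,1,1,1,1,1,1,1,1,1,1,1,1,1,1,2).

From H_k ≅ ker(∂_k) / im(∂_{k+1}) we obtain:

  H_0: rank C_0 − rank ∂_1 = 9 − 8 = 1, and the invariant factors of ∂_1 are all 1, so H_0 = Z.
  H_1: rank ker ∂_1 − rank ∂_2 = (27 − 8) − 18 = 1, and ∂_2 has invariant factor 2 > 1, so H_1 = Z × Z/2.
  H_2: rank ker ∂_2 − rank ∂_3 = (18 − 18) − 0 = 0, and there is no ∂_3, so H_2 = 0.

As a check, the Euler characteristic is 9 − 27 + 18 = 0, which agrees with 1 − 1 + 0 = 0.
(K is a triangulation of the Klein bottle.)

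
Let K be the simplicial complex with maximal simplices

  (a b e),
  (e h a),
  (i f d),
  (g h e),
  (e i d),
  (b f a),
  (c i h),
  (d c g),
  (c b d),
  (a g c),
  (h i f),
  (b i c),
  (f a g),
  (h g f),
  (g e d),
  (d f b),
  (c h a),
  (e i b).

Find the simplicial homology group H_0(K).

H_0 ≅ Z.

Order the vertices as a < b < c < d < e < f < g < h < i. Listing each simplex with vertices in this order, K has dimension 2 with simplices:

  0-simplices (9): a, b, c, d, e, f, g, h, i
  1-simplices (27): ab, ac, ae, af, ag, ah, bc, bd, be, bf, bi, cd, cg, ch, ci, de, df, dg, di, eg, eh, ei, fg, fh, fi, gh, hi
  2-simplices (18): abe, abf, acg, ach, aeh, afg, bcd, bci, bdf, bei, cdg, chi, deg, dei, dfi, egh, fgh, fhi

Hence C_0 ≅ Z^9, C_1 ≅ Z^27, C_2 ≅ Z^18.

∂_1: C_1 → C_0 sends each edge [p,q] (with p < q) to q − p. For instance
  ∂be = e − b.
As a 9×27 matrix over Z this has rank 8, with invariant factors (1,1,1,1,1,1,1,1).

∂_2: C_2 → C_1 maps a triangle to the signed sum of its edges. For instance
  ∂fgh = gh − fh + fg,
  ∂abf = bf − af + ab.
This gives a 27×18 integer matrix of rank 18; reducing to Smith normal form yields diagonal entries (1,1,1,1,1,1,1,1,1,1,1,1,1,1,1,1,1,2).

Computing H_k = (kernel of ∂_k) / (image of ∂_{k+1}):

  H_0: rank C_0 − rank ∂_1 = 9 − 8 = 1, and the invariant factors of ∂_1 are all 1, so H_0 ≅ Z.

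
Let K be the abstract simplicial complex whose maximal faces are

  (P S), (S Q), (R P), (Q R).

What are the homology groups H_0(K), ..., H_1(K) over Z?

H_0 ≅ Z,  H_1 ≅ Z.

Fix the vertex order P < Q < R < S and write every simplex with vertices in increasing order. Then dim K = 1 and the simplices of K are:

  0-simplices (4): P, Q, R, S
  1-simplices (4): PR, PS, QR, QS

Hence C_0 ≅ Z^4, C_1 ≅ Z^4.

Boundary ∂_1: C_1 → C_0 sends each edge [p,q] (with p < q) to q − p.
The resulting 4×4 matrix has rank 3, and its Smith normal form has invariant factors (1,1,1).

From H_k ≅ ker(∂_k) / im(∂_{k+1}) we obtain:

  H_0: rank C_0 − rank ∂_1 = 4 − 3 = 1, and the invariant factors of ∂_1 are all 1, so H_0 ≅ Z.
  H_1: rank ker ∂_1 − rank ∂_2 = (4 − 3) − 0 = 1, and there is no ∂_2, so H_1 ≅ Z.

(K is a triangulation of the circle S^1.)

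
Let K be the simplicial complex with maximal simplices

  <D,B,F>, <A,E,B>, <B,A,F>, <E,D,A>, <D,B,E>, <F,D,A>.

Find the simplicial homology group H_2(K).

Take the total order A < B < D < E < F on the vertex set. Then K (dimension 2) consists of the simplices:

  0-simplices (5): A, B, D, E, F
  1-simplices (9): AB, AD, AE, AF, BD, BE, BF, DE, DF
  2-simplices (6): ABE, ABF, ADE, ADF, BDE, BDF

so the chain groups are C_0 ≅ Z^5, C_1 ≅ Z^9, C_2 ≅ Z^6.

∂_1: C_1 → C_0 maps an edge to its endpoints' difference, ∂[p,q] = q − p. For instance
  ∂AB = B − A.
The 5×9 boundary matrix has rank 4 and Smith normal form diag(1,1,1,1).

Boundary ∂_2: C_2 → C_1 acts by ∂[p,q,r] = [q,r] − [p,r] + [p,q]. For instance
  ∂ABE = BE − AE + AB,
  ∂BDF = DF − BF + BD.
This gives a 9×6 integer matrix of rank 5; reducing to Smith normal form yields diagonal entries (1,1,1,1,1).

Now H_k = ker ∂_k / im ∂_{k+1}, so:

  H_2: rank ker ∂_2 − rank ∂_3 = (6 − 5) − 0 = 1, and there is no ∂_3, so H_2 = Z.

H_2 ≅ Z.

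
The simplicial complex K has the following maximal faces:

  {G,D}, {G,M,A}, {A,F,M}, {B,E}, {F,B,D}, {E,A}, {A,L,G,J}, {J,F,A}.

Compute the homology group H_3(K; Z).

Fix the vertex order A < B < D < E < F < G < J < L < M and write every simplex with vertices in increasing order. Then dim K = 3 and the simplices of K are:

  0-simplices (9): A, B, D, E, F, G, J, L, M
  1-simplices (17): AE, AF, AG, AJ, AL, AM, BD, BE, BF, DF, DG, FJ, FM, GJ, GL, GM, JL
  2-simplices (8): AFJ, AFM, AGJ, AGL, AGM, AJL, BDF, GJL
  3-simplices (1): AGJL

Hence C_0 ≅ Z^9, C_1 ≅ Z^17, C_2 ≅ Z^8, C_3 ≅ Z^1.

∂_1: C_1 → C_0 is given by ∂[p,q] = [q] − [p]. For instance
  ∂BF = F − B.
The 9×17 boundary matrix has rank 8 and Smith normal form diag(1,1,1,1,1,1,1,1).

Boundary ∂_2: C_2 → C_1 acts by ∂[p,q,r] = [q,r] − [p,r] + [p,q]. For instance
  ∂GJL = JL − GL + GJ,
  ∂BDF = DF − BF + BD.
The resulting 17×8 matrix has rank 7, and its Smith normal form has invariant factors (1,1,1,1,1,1,1).

∂_3: C_3 → C_2 sends each 3-simplex σ to the alternating sum Σ_i (−1)^i (σ with its i-th vertex removed). For instance
  ∂AGJL = GJL − AJL + AGL − AGJ.
This gives a 8×1 integer matrix of rank 1; reducing to Smith normal form yields diagonal entries (1).

Reading off H_k = ker ∂_k / im ∂_{k+1}:

  H_3: rank ker ∂_3 − rank ∂_4 = (1 − 1) − 0 = 0, and there is no ∂_4, so H_3 = 0.

H_3 = 0.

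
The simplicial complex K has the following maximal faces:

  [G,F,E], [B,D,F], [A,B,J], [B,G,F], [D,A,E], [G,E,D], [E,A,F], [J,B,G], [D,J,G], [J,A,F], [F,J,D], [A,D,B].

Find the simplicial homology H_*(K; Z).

Fix the vertex order A < B < D < E < F < G < J and write every simplex with vertices in increasing order. Then dim K = 2 and the simplices of K are:

  0-simplices (7): A, B, D, E, F, G, J
  1-simplices (18): AB, AD, AE, AF, AJ, BD, BF, BG, BJ, DE, DF, DG, DJ, EF, EG, FG, FJ, GJ
  2-simplices (12): ABD, ABJ, ADE, AEF, AFJ, BDF, BFG, BGJ, DEG, DFJ, DGJ, EFG

giving chain groups C_0 ≅ Z^7, C_1 ≅ Z^18, C_2 ≅ Z^12.

The boundary map ∂_1: C_1 → C_0 sends each edge [p,q] (with p < q) to q − p.
The 7×18 boundary matrix has rank 6 and Smith normal form diag(1,1,1,1,1,1).

∂_2: C_2 → C_1 sends each 2-simplex [p,q,r] to [q,r] − [p,r] + [p,q]. For instance
  ∂ADE = DE − AE + AD,
  ∂BGJ = GJ − BJ + BG.
As a 18×12 matrix over Z this has rank 12, with invariant factors (1,1,1,1,1,1,1,1,1,1,1,2).

From H_k ≅ ker(∂_k) / im(∂_{k+1}) we obtain:

  H_0: rank C_0 − rank ∂_1 = 7 − 6 = 1, and the invariant factors of ∂_1 are all 1, so H_0 ≅ Z.
  H_1: rank ker ∂_1 − rank ∂_2 = (18 − 6) − 12 = 0, and ∂_2 has invariant factor 2 > 1, so H_1 ≅ Z_2.
  H_2: rank ker ∂_2 − rank ∂_3 = (12 − 12) − 0 = 0, and there is no ∂_3, so H_2 ≅ 0.

H_0 = Z,  H_1 = Z_2,  H_2 = 0.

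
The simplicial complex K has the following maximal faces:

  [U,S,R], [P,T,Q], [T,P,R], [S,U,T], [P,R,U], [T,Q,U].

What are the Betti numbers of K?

b_0 = 1, b_1 = 1, b_2 = 0.

K has 6 vertices, 12 edges, 6 triangles.
rank ∂_0 = 0, rank ∂_1 = 5 ⇒ b_0 = 6 − 0 − 5 = 1; all invariant factors of ∂_1 are 1 so no torsion. So H_0 ≅ Z.
rank ∂_1 = 5, rank ∂_2 = 6 ⇒ b_1 = 12 − 5 − 6 = 1; all invariant factors of ∂_2 are 1 so no torsion. So H_1 ≅ Z.
rank ∂_2 = 6, rank ∂_3 = 0 ⇒ b_2 = 6 − 6 − 0 = 0. So H_2 ≅ 0.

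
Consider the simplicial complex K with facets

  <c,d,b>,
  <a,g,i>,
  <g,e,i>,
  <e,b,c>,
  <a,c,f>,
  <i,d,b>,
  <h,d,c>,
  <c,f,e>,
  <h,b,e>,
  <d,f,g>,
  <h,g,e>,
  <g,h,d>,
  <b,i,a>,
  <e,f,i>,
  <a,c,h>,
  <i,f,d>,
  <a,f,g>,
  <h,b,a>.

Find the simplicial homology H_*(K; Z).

H_0 = Z,  H_1 = Z ⊕ Z/2Z,  H_2 = 0.

Order the vertices as a < b < c < d < e < f < g < h < i. Listing each simplex with vertices in this order, K has dimension 2 with simplices:

  0-simplices (9): a, b, c, d, e, f, g, h, i
  1-simplices (27): ab, ac, af, ag, ah, ai, bc, bd, be, bh, bi, cd, ce, cf, ch, df, dg, dh, di, ef, eg, eh, ei, fg, fi, gh, gi
  2-simplices (18): abh, abi, acf, ach, afg, agi, bcd, bce, bdi, beh, cdh, cef, dfg, dfi, dgh, efi, egh, egi

Hence C_0 ≅ Z^9, C_1 ≅ Z^27, C_2 ≅ Z^18.

∂_1: C_1 → C_0 maps an edge to its endpoints' difference, ∂[p,q] = q − p. For instance
  ∂bd = d − b.
As a 9×27 matrix over Z this has rank 8, with invariant factors (1,1,1,1,1,1,1,1).

∂_2: C_2 → C_1 sends each 2-simplex [p,q,r] to [q,r] − [p,r] + [p,q]. For instance
  ∂cef = ef − cf + ce,
  ∂egi = gi − ei + eg.
The 27×18 boundary matrix has rank 18 and Smith normal form diag(1,1,1,1,1,1,1,1,1,1,1,1,1,1,1,1,1,2).

From H_k ≅ ker(∂_k) / im(∂_{k+1}) we obtain:

  H_0: rank C_0 − rank ∂_1 = 9 − 8 = 1, and the invariant factors of ∂_1 are all 1, so H_0 ≅ Z.
  H_1: rank ker ∂_1 − rank ∂_2 = (27 − 8) − 18 = 1, and ∂_2 has invariant factor 2 > 1, so H_1 ≅ Z ⊕ Z/2Z.
  H_2: rank ker ∂_2 − rank ∂_3 = (18 − 18) − 0 = 0, and there is no ∂_3, so H_2 ≅ 0.

(K is a triangulation of the Klein bottle.)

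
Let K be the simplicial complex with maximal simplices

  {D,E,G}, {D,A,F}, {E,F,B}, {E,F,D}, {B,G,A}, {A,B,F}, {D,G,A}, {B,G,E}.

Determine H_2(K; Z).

K has 6 vertices, 12 edges, 8 triangles.
rank ∂_2 = 7, rank ∂_3 = 0 ⇒ b_2 = 8 − 7 − 0 = 1. So H_2 ≅ Z.

H_2 ≅ Z.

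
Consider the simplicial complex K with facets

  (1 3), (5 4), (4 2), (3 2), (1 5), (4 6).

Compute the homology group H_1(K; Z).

H_1 ≅ Z.

Fix the vertex order 1 < 2 < 3 < 4 < 5 < 6 and write every simplex with vertices in increasing order. Then dim K = 1 and the simplices of K are:

  0-simplices (6): [1], [2], [3], [4], [5], [6]
  1-simplices (6): [1,3], [1,5], [2,3], [2,4], [4,5], [4,6]

so the chain groups are C_0 ≅ Z^6, C_1 ≅ Z^6.

Boundary ∂_1: C_1 → C_0 is given by ∂[p,q] = [q] − [p]. For instance
  ∂[4,5] = [5] − [4].
This gives a 6×6 integer matrix of rank 5; reducing to Smith normal form yields diagonal entries (1,1,1,1,1).

Now H_k = ker ∂_k / im ∂_{k+1}, so:

  H_1: rank ker ∂_1 − rank ∂_2 = (6 − 5) − 0 = 1, and there is no ∂_2, so H_1 ≅ Z.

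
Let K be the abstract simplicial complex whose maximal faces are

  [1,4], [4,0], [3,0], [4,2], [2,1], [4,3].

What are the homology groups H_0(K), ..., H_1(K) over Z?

H_0 = Z,  H_1 = Z^2.

We work with the vertex ordering 0 < 1 < 2 < 3 < 4. The simplices of K, each written with vertices in increasing order, are:

  0-simplices (5): [0], [1], [2], [3], [4]
  1-simplices (6): [0,3], [0,4], [1,2], [1,4], [2,4], [3,4]

Hence C_0 ≅ Z^5, C_1 ≅ Z^6.

Boundary ∂_1: C_1 → C_0 sends each edge [p,q] (with p < q) to q − p.
The 5×6 boundary matrix has rank 4 and Smith normal form diag(1,1,1,1).

Reading off H_k = ker ∂_k / im ∂_{k+1}:

  H_0: rank C_0 − rank ∂_1 = 5 − 4 = 1, and the invariant factors of ∂_1 are all 1, so H_0 = Z.
  H_1: rank ker ∂_1 − rank ∂_2 = (6 − 4) − 0 = 2, and there is no ∂_2, so H_1 = Z^2.

As a check, the Euler characteristic is 5 − 6 = -1, which agrees with 1 − 2 = -1.
(K is a triangulation of a wedge of 2 circles.)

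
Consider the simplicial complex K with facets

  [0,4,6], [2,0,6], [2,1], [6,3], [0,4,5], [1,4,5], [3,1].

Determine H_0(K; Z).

We work with the vertex ordering 0 < 1 < 2 < 3 < 4 < 5 < 6. The simplices of K, each written with vertices in increasing order, are:

  0-simplices (7): [0], [1], [2], [3], [4], [5], [6]
  1-simplices (12): [0,2], [0,4], [0,5], [0,6], [1,2], [1,3], [1,4], [1,5], [2,6], [3,6], [4,5], [4,6]
  2-simplices (4): [0,2,6], [0,4,5], [0,4,6], [1,4,5]

Hence C_0 ≅ Z^7, C_1 ≅ Z^12, C_2 ≅ Z^4.

∂_1: C_1 → C_0 maps an edge to its endpoints' difference, ∂[p,q] = q − p.
This gives a 7×12 integer matrix of rank 6; reducing to Smith normal form yields diagonal entries (1,1,1,1,1,1).

Boundary ∂_2: C_2 → C_1 maps a triangle to the signed sum of its edges. For instance
  ∂[1,4,5] = [4,5] − [1,5] + [1,4],
  ∂[0,2,6] = [2,6] − [0,6] + [0,2].
The resulting 12×4 matrix has rank 4, and its Smith normal form has invariant factors (1,1,1,1).

Reading off H_k = ker ∂_k / im ∂_{k+1}:

  H_0: rank C_0 − rank ∂_1 = 7 − 6 = 1, and the invariant factors of ∂_1 are all 1, so H_0 ≅ Z.

H_0 = Z.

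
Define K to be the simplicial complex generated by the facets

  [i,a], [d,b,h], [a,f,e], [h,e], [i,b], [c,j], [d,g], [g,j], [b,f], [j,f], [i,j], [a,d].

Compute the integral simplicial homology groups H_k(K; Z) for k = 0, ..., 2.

Take the total order a < b < c < d < e < f < g < h < i < j on the vertex set. Then K (dimension 2) consists of the simplices:

  0-simplices (10): a, b, c, d, e, f, g, h, i, j
  1-simplices (16): ad, ae, af, ai, bd, bf, bh, bi, cj, dg, dh, ef, eh, fj, gj, ij
  2-simplices (2): aef, bdh

Hence C_0 ≅ Z^10, C_1 ≅ Z^16, C_2 ≅ Z^2.

Boundary ∂_1: C_1 → C_0 sends each edge [p,q] (with p < q) to q − p.
The 10×16 boundary matrix has rank 9 and Smith normal form diag(1,1,1,1,1,1,1,1,1).

Boundary ∂_2: C_2 → C_1 acts by ∂[p,q,r] = [q,r] − [p,r] + [p,q]. For instance
  ∂aef = ef − af + ae,
  ∂bdh = dh − bh + bd.
The resulting 16×2 matrix has rank 2, and its Smith normal form has invariant factors (1,1).

Now H_k = ker ∂_k / im ∂_{k+1}, so:

  H_0: rank C_0 − rank ∂_1 = 10 − 9 = 1, and the invariant factors of ∂_1 are all 1, so H_0 = Z.
  H_1: rank ker ∂_1 − rank ∂_2 = (16 − 9) − 2 = 5, and the invariant factors of ∂_2 are all 1, so H_1 = Z^5.
  H_2: rank ker ∂_2 − rank ∂_3 = (2 − 2) − 0 = 0, and there is no ∂_3, so H_2 = 0.

H_0 = Z,  H_1 = Z^5,  H_2 = 0.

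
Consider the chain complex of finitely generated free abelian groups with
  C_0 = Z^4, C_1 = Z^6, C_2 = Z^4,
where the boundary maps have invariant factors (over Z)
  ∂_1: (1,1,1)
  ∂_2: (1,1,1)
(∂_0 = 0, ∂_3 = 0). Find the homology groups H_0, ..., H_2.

H_0 = Z,  H_1 = 0,  H_2 = Z.

H_0: b_0 = 4 − 0 − 3 = 1; torsion from ∂_1 factors > 1: none. So H_0 = Z.
H_1: b_1 = 6 − 3 − 3 = 0; torsion from ∂_2 factors > 1: none. So H_1 = 0.
H_2: b_2 = 4 − 3 − 0 = 1; torsion from ∂_3 factors > 1: none. So H_2 = Z.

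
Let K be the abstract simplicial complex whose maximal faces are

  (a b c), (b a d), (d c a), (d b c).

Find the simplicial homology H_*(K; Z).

H_0 ≅ Z,  H_1 = 0,  H_2 ≅ Z.

Take the total order a < b < c < d on the vertex set. Then K (dimension 2) consists of the simplices:

  0-simplices (4): a, b, c, d
  1-simplices (6): ab, ac, ad, bc, bd, cd
  2-simplices (4): abc, abd, acd, bcd

giving chain groups C_0 ≅ Z^4, C_1 ≅ Z^6, C_2 ≅ Z^4.

The boundary map ∂_1: C_1 → C_0 maps an edge to its endpoints' difference, ∂[p,q] = q − p. For instance
  ∂ac = c − a.
As a 4×6 matrix over Z this has rank 3, with invariant factors (1,1,1).

Boundary ∂_2: C_2 → C_1 acts by ∂[p,q,r] = [q,r] − [p,r] + [p,q]. For instance
  ∂abc = bc − ac + ab,
  ∂bcd = cd − bd + bc.
As a 6×4 matrix over Z this has rank 3, with invariant factors (1,1,1).

Computing H_k = (kernel of ∂_k) / (image of ∂_{k+1}):

  H_0: rank C_0 − rank ∂_1 = 4 − 3 = 1, and the invariant factors of ∂_1 are all 1, so H_0 ≅ Z.
  H_1: rank ker ∂_1 − rank ∂_2 = (6 − 3) − 3 = 0, and the invariant factors of ∂_2 are all 1, so H_1 ≅ 0.
  H_2: rank ker ∂_2 − rank ∂_3 = (4 − 3) − 0 = 1, and there is no ∂_3, so H_2 ≅ Z.

As a check, the Euler characteristic is 4 − 6 + 4 = 2, which agrees with 1 − 0 + 1 = 2.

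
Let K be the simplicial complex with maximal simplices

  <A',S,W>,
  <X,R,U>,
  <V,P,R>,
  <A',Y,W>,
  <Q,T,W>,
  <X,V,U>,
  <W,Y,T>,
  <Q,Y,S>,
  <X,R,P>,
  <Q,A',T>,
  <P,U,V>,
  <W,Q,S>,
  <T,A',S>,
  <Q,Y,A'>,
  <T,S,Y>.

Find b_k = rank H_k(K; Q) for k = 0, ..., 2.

b_0 = 2, b_1 = 1, b_2 = 0.

Take the total order P < Q < R < S < T < U < V < W < X < Y < A' on the vertex set. Then K (dimension 2) consists of the simplices:

  0-simplices (11): [P], [Q], [R], [S], [T], [U], [V], [W], [X], [Y], [A']
  1-simplices (25): (25 of them)
  2-simplices (15): [P,R,V], [P,R,X], [P,U,V], [Q,S,W], [Q,S,Y], [Q,T,W], [Q,T,A'], [Q,Y,A'], [R,U,X], [S,T,Y], [S,T,A'], [S,W,A'], [T,W,Y], [U,V,X], [W,Y,A']

giving chain groups C_0 ≅ Z^11, C_1 ≅ Z^25, C_2 ≅ Z^15.

Boundary ∂_1: C_1 → C_0 sends each edge [p,q] (with p < q) to q − p. For instance
  ∂[T,W] = [W] − [T].
As a 11×25 matrix over Z this has rank 9, with invariant factors (1,1,1,1,1,1,1,1,1).

∂_2: C_2 → C_1 sends each 2-simplex [p,q,r] to [q,r] − [p,r] + [p,q]. For instance
  ∂[S,W,A'] = [W,A'] − [S,A'] + [S,W],
  ∂[P,U,V] = [U,V] − [P,V] + [P,U].
The 25×15 boundary matrix has rank 15 and Smith normal form diag(1,1,1,1,1,1,1,1,1,1,1,1,1,1,2).

Computing H_k = (kernel of ∂_k) / (image of ∂_{k+1}):

  H_0: rank C_0 − rank ∂_1 = 11 − 9 = 2, and the invariant factors of ∂_1 are all 1, so H_0 = Z^2.
  H_1: rank ker ∂_1 − rank ∂_2 = (25 − 9) − 15 = 1, and ∂_2 has invariant factor 2 > 1, so H_1 = Z ⊕ Z_2.
  H_2: rank ker ∂_2 − rank ∂_3 = (15 − 15) − 0 = 0, and there is no ∂_3, so H_2 = 0.

As a check, the Euler characteristic is 11 − 25 + 15 = 1, which agrees with 2 − 1 + 0 = 1.
(K is a triangulation of the disjoint union of the Möbius band and the real projective plane RP^2.)

Hence the Betti numbers are b_0 = 2, b_1 = 1, b_2 = 0.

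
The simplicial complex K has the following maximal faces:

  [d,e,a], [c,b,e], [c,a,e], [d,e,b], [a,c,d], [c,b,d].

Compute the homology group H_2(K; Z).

H_2 = Z.

Order the vertices as a < b < c < d < e. Listing each simplex with vertices in this order, K has dimension 2 with simplices:

  0-simplices (5): a, b, c, d, e
  1-simplices (9): ac, ad, ae, bc, bd, be, cd, ce, de
  2-simplices (6): acd, ace, ade, bcd, bce, bde

giving chain groups C_0 ≅ Z^5, C_1 ≅ Z^9, C_2 ≅ Z^6.

The boundary map ∂_1: C_1 → C_0 is given by ∂[p,q] = [q] − [p]. For instance
  ∂cd = d − c.
This gives a 5×9 integer matrix of rank 4; reducing to Smith normal form yields diagonal entries (1,1,1,1).

The boundary map ∂_2: C_2 → C_1 acts by ∂[p,q,r] = [q,r] − [p,r] + [p,q]. For instance
  ∂bce = ce − be + bc,
  ∂acd = cd − ad + ac.
The 9×6 boundary matrix has rank 5 and Smith normal form diag(1,1,1,1,1).

Now H_k = ker ∂_k / im ∂_{k+1}, so:

  H_2: rank ker ∂_2 − rank ∂_3 = (6 − 5) − 0 = 1, and there is no ∂_3, so H_2 = Z.

(K is a triangulation of the 2-sphere S^2.)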